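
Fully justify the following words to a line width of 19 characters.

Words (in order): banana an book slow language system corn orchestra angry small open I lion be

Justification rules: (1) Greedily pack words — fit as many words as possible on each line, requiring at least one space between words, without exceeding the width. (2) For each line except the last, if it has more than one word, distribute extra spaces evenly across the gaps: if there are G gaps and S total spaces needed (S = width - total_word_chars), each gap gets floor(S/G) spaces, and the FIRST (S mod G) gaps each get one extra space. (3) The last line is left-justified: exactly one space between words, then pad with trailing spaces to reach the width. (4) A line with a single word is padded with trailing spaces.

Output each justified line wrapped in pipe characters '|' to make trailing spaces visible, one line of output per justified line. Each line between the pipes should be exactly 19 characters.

Answer: |banana an book slow|
|language     system|
|corn      orchestra|
|angry  small open I|
|lion be            |

Derivation:
Line 1: ['banana', 'an', 'book', 'slow'] (min_width=19, slack=0)
Line 2: ['language', 'system'] (min_width=15, slack=4)
Line 3: ['corn', 'orchestra'] (min_width=14, slack=5)
Line 4: ['angry', 'small', 'open', 'I'] (min_width=18, slack=1)
Line 5: ['lion', 'be'] (min_width=7, slack=12)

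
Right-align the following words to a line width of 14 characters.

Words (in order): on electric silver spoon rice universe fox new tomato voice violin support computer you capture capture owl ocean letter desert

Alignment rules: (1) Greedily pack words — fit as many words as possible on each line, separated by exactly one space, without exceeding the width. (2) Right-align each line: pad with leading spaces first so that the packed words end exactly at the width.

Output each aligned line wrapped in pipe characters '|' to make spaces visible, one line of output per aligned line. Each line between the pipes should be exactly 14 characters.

Line 1: ['on', 'electric'] (min_width=11, slack=3)
Line 2: ['silver', 'spoon'] (min_width=12, slack=2)
Line 3: ['rice', 'universe'] (min_width=13, slack=1)
Line 4: ['fox', 'new', 'tomato'] (min_width=14, slack=0)
Line 5: ['voice', 'violin'] (min_width=12, slack=2)
Line 6: ['support'] (min_width=7, slack=7)
Line 7: ['computer', 'you'] (min_width=12, slack=2)
Line 8: ['capture'] (min_width=7, slack=7)
Line 9: ['capture', 'owl'] (min_width=11, slack=3)
Line 10: ['ocean', 'letter'] (min_width=12, slack=2)
Line 11: ['desert'] (min_width=6, slack=8)

Answer: |   on electric|
|  silver spoon|
| rice universe|
|fox new tomato|
|  voice violin|
|       support|
|  computer you|
|       capture|
|   capture owl|
|  ocean letter|
|        desert|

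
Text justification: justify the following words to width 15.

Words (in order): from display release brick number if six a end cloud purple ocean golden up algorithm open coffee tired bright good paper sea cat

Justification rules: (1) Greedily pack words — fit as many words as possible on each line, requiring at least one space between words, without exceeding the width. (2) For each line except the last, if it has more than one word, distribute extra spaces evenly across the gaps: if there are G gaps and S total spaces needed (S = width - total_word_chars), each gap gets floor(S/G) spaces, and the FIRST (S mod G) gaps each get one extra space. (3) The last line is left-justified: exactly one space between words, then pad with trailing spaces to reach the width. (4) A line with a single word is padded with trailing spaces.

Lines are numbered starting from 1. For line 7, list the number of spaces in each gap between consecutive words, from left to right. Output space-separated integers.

Answer: 2

Derivation:
Line 1: ['from', 'display'] (min_width=12, slack=3)
Line 2: ['release', 'brick'] (min_width=13, slack=2)
Line 3: ['number', 'if', 'six', 'a'] (min_width=15, slack=0)
Line 4: ['end', 'cloud'] (min_width=9, slack=6)
Line 5: ['purple', 'ocean'] (min_width=12, slack=3)
Line 6: ['golden', 'up'] (min_width=9, slack=6)
Line 7: ['algorithm', 'open'] (min_width=14, slack=1)
Line 8: ['coffee', 'tired'] (min_width=12, slack=3)
Line 9: ['bright', 'good'] (min_width=11, slack=4)
Line 10: ['paper', 'sea', 'cat'] (min_width=13, slack=2)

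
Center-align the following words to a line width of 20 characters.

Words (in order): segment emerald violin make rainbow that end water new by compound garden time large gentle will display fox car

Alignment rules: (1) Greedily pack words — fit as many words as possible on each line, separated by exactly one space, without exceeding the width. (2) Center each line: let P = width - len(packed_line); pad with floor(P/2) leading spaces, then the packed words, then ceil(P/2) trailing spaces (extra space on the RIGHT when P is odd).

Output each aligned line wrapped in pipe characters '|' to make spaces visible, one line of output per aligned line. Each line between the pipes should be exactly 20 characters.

Line 1: ['segment', 'emerald'] (min_width=15, slack=5)
Line 2: ['violin', 'make', 'rainbow'] (min_width=19, slack=1)
Line 3: ['that', 'end', 'water', 'new'] (min_width=18, slack=2)
Line 4: ['by', 'compound', 'garden'] (min_width=18, slack=2)
Line 5: ['time', 'large', 'gentle'] (min_width=17, slack=3)
Line 6: ['will', 'display', 'fox', 'car'] (min_width=20, slack=0)

Answer: |  segment emerald   |
|violin make rainbow |
| that end water new |
| by compound garden |
| time large gentle  |
|will display fox car|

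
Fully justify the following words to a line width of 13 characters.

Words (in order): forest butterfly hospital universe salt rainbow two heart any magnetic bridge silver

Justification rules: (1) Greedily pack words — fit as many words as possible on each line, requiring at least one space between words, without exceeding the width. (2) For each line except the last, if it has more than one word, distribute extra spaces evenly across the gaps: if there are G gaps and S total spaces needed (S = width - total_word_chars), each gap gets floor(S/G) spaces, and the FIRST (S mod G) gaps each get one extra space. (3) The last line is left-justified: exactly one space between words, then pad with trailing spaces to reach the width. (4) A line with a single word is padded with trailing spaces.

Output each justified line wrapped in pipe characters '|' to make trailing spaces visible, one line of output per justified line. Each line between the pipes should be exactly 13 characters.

Line 1: ['forest'] (min_width=6, slack=7)
Line 2: ['butterfly'] (min_width=9, slack=4)
Line 3: ['hospital'] (min_width=8, slack=5)
Line 4: ['universe', 'salt'] (min_width=13, slack=0)
Line 5: ['rainbow', 'two'] (min_width=11, slack=2)
Line 6: ['heart', 'any'] (min_width=9, slack=4)
Line 7: ['magnetic'] (min_width=8, slack=5)
Line 8: ['bridge', 'silver'] (min_width=13, slack=0)

Answer: |forest       |
|butterfly    |
|hospital     |
|universe salt|
|rainbow   two|
|heart     any|
|magnetic     |
|bridge silver|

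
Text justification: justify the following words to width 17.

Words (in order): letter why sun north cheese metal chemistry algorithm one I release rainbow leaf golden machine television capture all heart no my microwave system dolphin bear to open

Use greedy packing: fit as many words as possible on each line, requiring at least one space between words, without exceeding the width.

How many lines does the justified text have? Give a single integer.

Line 1: ['letter', 'why', 'sun'] (min_width=14, slack=3)
Line 2: ['north', 'cheese'] (min_width=12, slack=5)
Line 3: ['metal', 'chemistry'] (min_width=15, slack=2)
Line 4: ['algorithm', 'one', 'I'] (min_width=15, slack=2)
Line 5: ['release', 'rainbow'] (min_width=15, slack=2)
Line 6: ['leaf', 'golden'] (min_width=11, slack=6)
Line 7: ['machine'] (min_width=7, slack=10)
Line 8: ['television'] (min_width=10, slack=7)
Line 9: ['capture', 'all', 'heart'] (min_width=17, slack=0)
Line 10: ['no', 'my', 'microwave'] (min_width=15, slack=2)
Line 11: ['system', 'dolphin'] (min_width=14, slack=3)
Line 12: ['bear', 'to', 'open'] (min_width=12, slack=5)
Total lines: 12

Answer: 12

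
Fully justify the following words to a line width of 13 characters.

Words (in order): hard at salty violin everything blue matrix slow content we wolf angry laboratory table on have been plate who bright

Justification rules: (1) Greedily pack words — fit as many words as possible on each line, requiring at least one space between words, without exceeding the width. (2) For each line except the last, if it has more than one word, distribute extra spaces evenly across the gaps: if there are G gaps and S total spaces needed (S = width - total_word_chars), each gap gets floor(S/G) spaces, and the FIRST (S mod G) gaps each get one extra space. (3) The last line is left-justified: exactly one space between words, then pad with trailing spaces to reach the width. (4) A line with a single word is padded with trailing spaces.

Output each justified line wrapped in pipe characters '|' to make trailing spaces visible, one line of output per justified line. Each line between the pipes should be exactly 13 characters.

Answer: |hard at salty|
|violin       |
|everything   |
|blue   matrix|
|slow  content|
|we wolf angry|
|laboratory   |
|table on have|
|been    plate|
|who bright   |

Derivation:
Line 1: ['hard', 'at', 'salty'] (min_width=13, slack=0)
Line 2: ['violin'] (min_width=6, slack=7)
Line 3: ['everything'] (min_width=10, slack=3)
Line 4: ['blue', 'matrix'] (min_width=11, slack=2)
Line 5: ['slow', 'content'] (min_width=12, slack=1)
Line 6: ['we', 'wolf', 'angry'] (min_width=13, slack=0)
Line 7: ['laboratory'] (min_width=10, slack=3)
Line 8: ['table', 'on', 'have'] (min_width=13, slack=0)
Line 9: ['been', 'plate'] (min_width=10, slack=3)
Line 10: ['who', 'bright'] (min_width=10, slack=3)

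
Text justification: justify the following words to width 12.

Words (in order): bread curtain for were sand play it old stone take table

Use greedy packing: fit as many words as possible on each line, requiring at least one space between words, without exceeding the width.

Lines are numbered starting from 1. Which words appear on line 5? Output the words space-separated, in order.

Line 1: ['bread'] (min_width=5, slack=7)
Line 2: ['curtain', 'for'] (min_width=11, slack=1)
Line 3: ['were', 'sand'] (min_width=9, slack=3)
Line 4: ['play', 'it', 'old'] (min_width=11, slack=1)
Line 5: ['stone', 'take'] (min_width=10, slack=2)
Line 6: ['table'] (min_width=5, slack=7)

Answer: stone take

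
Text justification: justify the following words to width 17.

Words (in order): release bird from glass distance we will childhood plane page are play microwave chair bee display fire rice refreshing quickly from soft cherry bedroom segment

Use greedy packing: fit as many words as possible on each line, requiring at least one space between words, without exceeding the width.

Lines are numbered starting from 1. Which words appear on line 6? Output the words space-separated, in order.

Line 1: ['release', 'bird', 'from'] (min_width=17, slack=0)
Line 2: ['glass', 'distance', 'we'] (min_width=17, slack=0)
Line 3: ['will', 'childhood'] (min_width=14, slack=3)
Line 4: ['plane', 'page', 'are'] (min_width=14, slack=3)
Line 5: ['play', 'microwave'] (min_width=14, slack=3)
Line 6: ['chair', 'bee', 'display'] (min_width=17, slack=0)
Line 7: ['fire', 'rice'] (min_width=9, slack=8)
Line 8: ['refreshing'] (min_width=10, slack=7)
Line 9: ['quickly', 'from', 'soft'] (min_width=17, slack=0)
Line 10: ['cherry', 'bedroom'] (min_width=14, slack=3)
Line 11: ['segment'] (min_width=7, slack=10)

Answer: chair bee display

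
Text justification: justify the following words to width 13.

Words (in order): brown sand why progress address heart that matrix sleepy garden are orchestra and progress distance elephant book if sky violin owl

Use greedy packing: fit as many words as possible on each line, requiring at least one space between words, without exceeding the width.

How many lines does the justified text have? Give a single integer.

Line 1: ['brown', 'sand'] (min_width=10, slack=3)
Line 2: ['why', 'progress'] (min_width=12, slack=1)
Line 3: ['address', 'heart'] (min_width=13, slack=0)
Line 4: ['that', 'matrix'] (min_width=11, slack=2)
Line 5: ['sleepy', 'garden'] (min_width=13, slack=0)
Line 6: ['are', 'orchestra'] (min_width=13, slack=0)
Line 7: ['and', 'progress'] (min_width=12, slack=1)
Line 8: ['distance'] (min_width=8, slack=5)
Line 9: ['elephant', 'book'] (min_width=13, slack=0)
Line 10: ['if', 'sky', 'violin'] (min_width=13, slack=0)
Line 11: ['owl'] (min_width=3, slack=10)
Total lines: 11

Answer: 11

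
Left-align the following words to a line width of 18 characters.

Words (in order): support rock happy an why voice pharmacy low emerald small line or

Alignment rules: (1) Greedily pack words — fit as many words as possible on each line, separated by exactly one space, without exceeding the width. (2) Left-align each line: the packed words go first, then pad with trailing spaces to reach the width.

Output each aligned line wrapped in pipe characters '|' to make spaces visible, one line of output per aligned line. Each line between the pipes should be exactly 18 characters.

Answer: |support rock happy|
|an why voice      |
|pharmacy low      |
|emerald small line|
|or                |

Derivation:
Line 1: ['support', 'rock', 'happy'] (min_width=18, slack=0)
Line 2: ['an', 'why', 'voice'] (min_width=12, slack=6)
Line 3: ['pharmacy', 'low'] (min_width=12, slack=6)
Line 4: ['emerald', 'small', 'line'] (min_width=18, slack=0)
Line 5: ['or'] (min_width=2, slack=16)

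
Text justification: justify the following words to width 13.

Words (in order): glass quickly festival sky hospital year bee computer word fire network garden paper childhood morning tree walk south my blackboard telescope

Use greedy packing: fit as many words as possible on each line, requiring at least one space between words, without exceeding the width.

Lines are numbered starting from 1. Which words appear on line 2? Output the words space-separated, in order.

Answer: festival sky

Derivation:
Line 1: ['glass', 'quickly'] (min_width=13, slack=0)
Line 2: ['festival', 'sky'] (min_width=12, slack=1)
Line 3: ['hospital', 'year'] (min_width=13, slack=0)
Line 4: ['bee', 'computer'] (min_width=12, slack=1)
Line 5: ['word', 'fire'] (min_width=9, slack=4)
Line 6: ['network'] (min_width=7, slack=6)
Line 7: ['garden', 'paper'] (min_width=12, slack=1)
Line 8: ['childhood'] (min_width=9, slack=4)
Line 9: ['morning', 'tree'] (min_width=12, slack=1)
Line 10: ['walk', 'south', 'my'] (min_width=13, slack=0)
Line 11: ['blackboard'] (min_width=10, slack=3)
Line 12: ['telescope'] (min_width=9, slack=4)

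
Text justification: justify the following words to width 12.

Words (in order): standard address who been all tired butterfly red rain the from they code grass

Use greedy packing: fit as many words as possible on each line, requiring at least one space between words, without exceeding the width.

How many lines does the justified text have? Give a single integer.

Line 1: ['standard'] (min_width=8, slack=4)
Line 2: ['address', 'who'] (min_width=11, slack=1)
Line 3: ['been', 'all'] (min_width=8, slack=4)
Line 4: ['tired'] (min_width=5, slack=7)
Line 5: ['butterfly'] (min_width=9, slack=3)
Line 6: ['red', 'rain', 'the'] (min_width=12, slack=0)
Line 7: ['from', 'they'] (min_width=9, slack=3)
Line 8: ['code', 'grass'] (min_width=10, slack=2)
Total lines: 8

Answer: 8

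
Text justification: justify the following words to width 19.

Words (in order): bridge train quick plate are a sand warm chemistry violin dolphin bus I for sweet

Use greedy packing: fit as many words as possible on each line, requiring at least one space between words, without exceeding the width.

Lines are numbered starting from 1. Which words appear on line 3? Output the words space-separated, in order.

Answer: warm chemistry

Derivation:
Line 1: ['bridge', 'train', 'quick'] (min_width=18, slack=1)
Line 2: ['plate', 'are', 'a', 'sand'] (min_width=16, slack=3)
Line 3: ['warm', 'chemistry'] (min_width=14, slack=5)
Line 4: ['violin', 'dolphin', 'bus'] (min_width=18, slack=1)
Line 5: ['I', 'for', 'sweet'] (min_width=11, slack=8)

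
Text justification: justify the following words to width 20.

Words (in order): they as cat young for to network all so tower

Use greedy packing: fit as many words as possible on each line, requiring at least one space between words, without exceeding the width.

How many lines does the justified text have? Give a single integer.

Answer: 3

Derivation:
Line 1: ['they', 'as', 'cat', 'young'] (min_width=17, slack=3)
Line 2: ['for', 'to', 'network', 'all'] (min_width=18, slack=2)
Line 3: ['so', 'tower'] (min_width=8, slack=12)
Total lines: 3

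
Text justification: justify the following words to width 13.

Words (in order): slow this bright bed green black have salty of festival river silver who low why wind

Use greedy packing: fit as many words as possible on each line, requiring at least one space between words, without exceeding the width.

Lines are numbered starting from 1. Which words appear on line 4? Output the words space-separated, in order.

Answer: have salty of

Derivation:
Line 1: ['slow', 'this'] (min_width=9, slack=4)
Line 2: ['bright', 'bed'] (min_width=10, slack=3)
Line 3: ['green', 'black'] (min_width=11, slack=2)
Line 4: ['have', 'salty', 'of'] (min_width=13, slack=0)
Line 5: ['festival'] (min_width=8, slack=5)
Line 6: ['river', 'silver'] (min_width=12, slack=1)
Line 7: ['who', 'low', 'why'] (min_width=11, slack=2)
Line 8: ['wind'] (min_width=4, slack=9)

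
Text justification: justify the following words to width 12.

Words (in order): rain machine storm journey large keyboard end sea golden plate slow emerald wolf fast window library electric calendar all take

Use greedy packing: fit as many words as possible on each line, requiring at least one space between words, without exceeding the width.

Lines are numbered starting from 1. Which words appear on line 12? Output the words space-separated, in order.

Answer: calendar all

Derivation:
Line 1: ['rain', 'machine'] (min_width=12, slack=0)
Line 2: ['storm'] (min_width=5, slack=7)
Line 3: ['journey'] (min_width=7, slack=5)
Line 4: ['large'] (min_width=5, slack=7)
Line 5: ['keyboard', 'end'] (min_width=12, slack=0)
Line 6: ['sea', 'golden'] (min_width=10, slack=2)
Line 7: ['plate', 'slow'] (min_width=10, slack=2)
Line 8: ['emerald', 'wolf'] (min_width=12, slack=0)
Line 9: ['fast', 'window'] (min_width=11, slack=1)
Line 10: ['library'] (min_width=7, slack=5)
Line 11: ['electric'] (min_width=8, slack=4)
Line 12: ['calendar', 'all'] (min_width=12, slack=0)
Line 13: ['take'] (min_width=4, slack=8)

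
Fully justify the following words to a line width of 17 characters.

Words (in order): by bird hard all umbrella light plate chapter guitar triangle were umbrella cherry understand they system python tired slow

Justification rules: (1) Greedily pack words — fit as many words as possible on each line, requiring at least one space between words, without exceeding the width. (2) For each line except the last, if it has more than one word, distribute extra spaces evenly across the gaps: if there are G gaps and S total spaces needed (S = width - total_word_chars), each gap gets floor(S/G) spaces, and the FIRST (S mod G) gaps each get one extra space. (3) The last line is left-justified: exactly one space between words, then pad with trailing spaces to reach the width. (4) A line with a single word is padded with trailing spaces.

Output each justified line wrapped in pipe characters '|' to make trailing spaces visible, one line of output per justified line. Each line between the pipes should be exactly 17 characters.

Answer: |by  bird hard all|
|umbrella    light|
|plate     chapter|
|guitar   triangle|
|were     umbrella|
|cherry understand|
|they       system|
|python tired slow|

Derivation:
Line 1: ['by', 'bird', 'hard', 'all'] (min_width=16, slack=1)
Line 2: ['umbrella', 'light'] (min_width=14, slack=3)
Line 3: ['plate', 'chapter'] (min_width=13, slack=4)
Line 4: ['guitar', 'triangle'] (min_width=15, slack=2)
Line 5: ['were', 'umbrella'] (min_width=13, slack=4)
Line 6: ['cherry', 'understand'] (min_width=17, slack=0)
Line 7: ['they', 'system'] (min_width=11, slack=6)
Line 8: ['python', 'tired', 'slow'] (min_width=17, slack=0)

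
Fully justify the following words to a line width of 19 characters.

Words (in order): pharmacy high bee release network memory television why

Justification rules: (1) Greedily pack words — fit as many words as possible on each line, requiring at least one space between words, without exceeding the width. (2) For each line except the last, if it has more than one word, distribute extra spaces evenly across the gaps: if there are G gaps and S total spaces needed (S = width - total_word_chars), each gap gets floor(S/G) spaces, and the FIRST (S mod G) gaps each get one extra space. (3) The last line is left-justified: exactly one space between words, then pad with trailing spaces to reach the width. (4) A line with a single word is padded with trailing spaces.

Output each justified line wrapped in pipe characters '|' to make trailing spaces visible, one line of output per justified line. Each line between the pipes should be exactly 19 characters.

Answer: |pharmacy  high  bee|
|release     network|
|memory   television|
|why                |

Derivation:
Line 1: ['pharmacy', 'high', 'bee'] (min_width=17, slack=2)
Line 2: ['release', 'network'] (min_width=15, slack=4)
Line 3: ['memory', 'television'] (min_width=17, slack=2)
Line 4: ['why'] (min_width=3, slack=16)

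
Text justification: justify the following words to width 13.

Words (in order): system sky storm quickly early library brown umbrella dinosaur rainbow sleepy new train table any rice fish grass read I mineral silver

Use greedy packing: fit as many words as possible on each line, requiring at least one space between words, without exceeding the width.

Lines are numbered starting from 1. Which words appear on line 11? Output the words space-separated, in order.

Answer: grass read I

Derivation:
Line 1: ['system', 'sky'] (min_width=10, slack=3)
Line 2: ['storm', 'quickly'] (min_width=13, slack=0)
Line 3: ['early', 'library'] (min_width=13, slack=0)
Line 4: ['brown'] (min_width=5, slack=8)
Line 5: ['umbrella'] (min_width=8, slack=5)
Line 6: ['dinosaur'] (min_width=8, slack=5)
Line 7: ['rainbow'] (min_width=7, slack=6)
Line 8: ['sleepy', 'new'] (min_width=10, slack=3)
Line 9: ['train', 'table'] (min_width=11, slack=2)
Line 10: ['any', 'rice', 'fish'] (min_width=13, slack=0)
Line 11: ['grass', 'read', 'I'] (min_width=12, slack=1)
Line 12: ['mineral'] (min_width=7, slack=6)
Line 13: ['silver'] (min_width=6, slack=7)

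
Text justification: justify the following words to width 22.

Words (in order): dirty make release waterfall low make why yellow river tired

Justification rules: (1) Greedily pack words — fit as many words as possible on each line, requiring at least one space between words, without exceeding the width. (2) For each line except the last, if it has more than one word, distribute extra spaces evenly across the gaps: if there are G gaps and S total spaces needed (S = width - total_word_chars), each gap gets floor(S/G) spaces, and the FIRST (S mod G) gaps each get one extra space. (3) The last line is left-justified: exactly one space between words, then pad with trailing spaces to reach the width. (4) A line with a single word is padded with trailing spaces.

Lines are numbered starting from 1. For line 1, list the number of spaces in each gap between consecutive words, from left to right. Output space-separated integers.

Line 1: ['dirty', 'make', 'release'] (min_width=18, slack=4)
Line 2: ['waterfall', 'low', 'make', 'why'] (min_width=22, slack=0)
Line 3: ['yellow', 'river', 'tired'] (min_width=18, slack=4)

Answer: 3 3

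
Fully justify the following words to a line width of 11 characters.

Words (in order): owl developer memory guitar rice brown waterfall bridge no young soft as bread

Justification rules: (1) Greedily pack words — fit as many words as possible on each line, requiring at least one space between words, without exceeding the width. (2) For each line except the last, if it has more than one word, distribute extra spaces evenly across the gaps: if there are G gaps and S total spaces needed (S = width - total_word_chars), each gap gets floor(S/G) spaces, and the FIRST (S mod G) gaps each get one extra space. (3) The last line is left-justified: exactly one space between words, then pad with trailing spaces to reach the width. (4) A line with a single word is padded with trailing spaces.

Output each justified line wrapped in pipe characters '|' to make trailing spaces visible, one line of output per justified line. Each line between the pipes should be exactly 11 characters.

Line 1: ['owl'] (min_width=3, slack=8)
Line 2: ['developer'] (min_width=9, slack=2)
Line 3: ['memory'] (min_width=6, slack=5)
Line 4: ['guitar', 'rice'] (min_width=11, slack=0)
Line 5: ['brown'] (min_width=5, slack=6)
Line 6: ['waterfall'] (min_width=9, slack=2)
Line 7: ['bridge', 'no'] (min_width=9, slack=2)
Line 8: ['young', 'soft'] (min_width=10, slack=1)
Line 9: ['as', 'bread'] (min_width=8, slack=3)

Answer: |owl        |
|developer  |
|memory     |
|guitar rice|
|brown      |
|waterfall  |
|bridge   no|
|young  soft|
|as bread   |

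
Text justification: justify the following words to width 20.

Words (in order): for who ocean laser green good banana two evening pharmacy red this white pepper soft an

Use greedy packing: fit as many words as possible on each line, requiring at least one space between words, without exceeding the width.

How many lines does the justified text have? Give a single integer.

Line 1: ['for', 'who', 'ocean', 'laser'] (min_width=19, slack=1)
Line 2: ['green', 'good', 'banana'] (min_width=17, slack=3)
Line 3: ['two', 'evening', 'pharmacy'] (min_width=20, slack=0)
Line 4: ['red', 'this', 'white'] (min_width=14, slack=6)
Line 5: ['pepper', 'soft', 'an'] (min_width=14, slack=6)
Total lines: 5

Answer: 5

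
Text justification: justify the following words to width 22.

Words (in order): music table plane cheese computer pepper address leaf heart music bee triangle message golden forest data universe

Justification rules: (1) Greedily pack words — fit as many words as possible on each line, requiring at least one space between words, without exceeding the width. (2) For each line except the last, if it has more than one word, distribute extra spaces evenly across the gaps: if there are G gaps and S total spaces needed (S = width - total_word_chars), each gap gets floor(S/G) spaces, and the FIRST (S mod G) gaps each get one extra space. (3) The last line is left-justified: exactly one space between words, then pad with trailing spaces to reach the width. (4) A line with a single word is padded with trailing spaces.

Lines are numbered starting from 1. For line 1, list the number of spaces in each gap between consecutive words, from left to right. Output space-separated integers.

Line 1: ['music', 'table', 'plane'] (min_width=17, slack=5)
Line 2: ['cheese', 'computer', 'pepper'] (min_width=22, slack=0)
Line 3: ['address', 'leaf', 'heart'] (min_width=18, slack=4)
Line 4: ['music', 'bee', 'triangle'] (min_width=18, slack=4)
Line 5: ['message', 'golden', 'forest'] (min_width=21, slack=1)
Line 6: ['data', 'universe'] (min_width=13, slack=9)

Answer: 4 3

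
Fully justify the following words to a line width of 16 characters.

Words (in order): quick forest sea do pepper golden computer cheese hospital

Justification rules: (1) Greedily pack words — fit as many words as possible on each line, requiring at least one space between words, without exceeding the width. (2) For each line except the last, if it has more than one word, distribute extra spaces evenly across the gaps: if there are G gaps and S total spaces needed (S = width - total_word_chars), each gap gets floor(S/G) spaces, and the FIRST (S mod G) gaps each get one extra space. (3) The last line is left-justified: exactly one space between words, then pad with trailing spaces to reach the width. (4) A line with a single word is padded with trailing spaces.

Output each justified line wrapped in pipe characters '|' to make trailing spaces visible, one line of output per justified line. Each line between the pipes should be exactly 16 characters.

Line 1: ['quick', 'forest', 'sea'] (min_width=16, slack=0)
Line 2: ['do', 'pepper', 'golden'] (min_width=16, slack=0)
Line 3: ['computer', 'cheese'] (min_width=15, slack=1)
Line 4: ['hospital'] (min_width=8, slack=8)

Answer: |quick forest sea|
|do pepper golden|
|computer  cheese|
|hospital        |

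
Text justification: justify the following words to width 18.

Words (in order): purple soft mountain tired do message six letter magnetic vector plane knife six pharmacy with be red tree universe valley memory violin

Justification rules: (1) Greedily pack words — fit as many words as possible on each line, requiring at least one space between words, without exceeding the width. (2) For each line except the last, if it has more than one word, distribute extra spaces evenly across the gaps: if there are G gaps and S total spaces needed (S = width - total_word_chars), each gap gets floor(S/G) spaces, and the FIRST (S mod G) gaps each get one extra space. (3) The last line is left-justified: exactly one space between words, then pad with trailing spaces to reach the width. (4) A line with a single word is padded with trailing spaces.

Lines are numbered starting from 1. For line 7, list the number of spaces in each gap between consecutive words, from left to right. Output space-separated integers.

Answer: 2 1

Derivation:
Line 1: ['purple', 'soft'] (min_width=11, slack=7)
Line 2: ['mountain', 'tired', 'do'] (min_width=17, slack=1)
Line 3: ['message', 'six', 'letter'] (min_width=18, slack=0)
Line 4: ['magnetic', 'vector'] (min_width=15, slack=3)
Line 5: ['plane', 'knife', 'six'] (min_width=15, slack=3)
Line 6: ['pharmacy', 'with', 'be'] (min_width=16, slack=2)
Line 7: ['red', 'tree', 'universe'] (min_width=17, slack=1)
Line 8: ['valley', 'memory'] (min_width=13, slack=5)
Line 9: ['violin'] (min_width=6, slack=12)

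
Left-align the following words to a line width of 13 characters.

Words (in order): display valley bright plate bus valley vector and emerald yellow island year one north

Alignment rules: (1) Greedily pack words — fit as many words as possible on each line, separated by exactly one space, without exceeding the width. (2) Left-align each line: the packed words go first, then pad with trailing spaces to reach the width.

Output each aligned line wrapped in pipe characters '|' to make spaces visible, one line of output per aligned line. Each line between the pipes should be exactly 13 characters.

Answer: |display      |
|valley bright|
|plate bus    |
|valley vector|
|and emerald  |
|yellow island|
|year one     |
|north        |

Derivation:
Line 1: ['display'] (min_width=7, slack=6)
Line 2: ['valley', 'bright'] (min_width=13, slack=0)
Line 3: ['plate', 'bus'] (min_width=9, slack=4)
Line 4: ['valley', 'vector'] (min_width=13, slack=0)
Line 5: ['and', 'emerald'] (min_width=11, slack=2)
Line 6: ['yellow', 'island'] (min_width=13, slack=0)
Line 7: ['year', 'one'] (min_width=8, slack=5)
Line 8: ['north'] (min_width=5, slack=8)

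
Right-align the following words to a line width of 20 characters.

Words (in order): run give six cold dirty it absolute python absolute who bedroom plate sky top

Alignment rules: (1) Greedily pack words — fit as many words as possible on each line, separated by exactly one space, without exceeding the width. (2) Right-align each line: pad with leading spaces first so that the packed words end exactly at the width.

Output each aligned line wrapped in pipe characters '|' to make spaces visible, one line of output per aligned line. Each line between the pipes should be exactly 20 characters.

Line 1: ['run', 'give', 'six', 'cold'] (min_width=17, slack=3)
Line 2: ['dirty', 'it', 'absolute'] (min_width=17, slack=3)
Line 3: ['python', 'absolute', 'who'] (min_width=19, slack=1)
Line 4: ['bedroom', 'plate', 'sky'] (min_width=17, slack=3)
Line 5: ['top'] (min_width=3, slack=17)

Answer: |   run give six cold|
|   dirty it absolute|
| python absolute who|
|   bedroom plate sky|
|                 top|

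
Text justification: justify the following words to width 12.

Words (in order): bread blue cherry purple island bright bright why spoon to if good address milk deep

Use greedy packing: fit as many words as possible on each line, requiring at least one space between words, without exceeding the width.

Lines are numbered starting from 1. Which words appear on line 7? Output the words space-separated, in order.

Line 1: ['bread', 'blue'] (min_width=10, slack=2)
Line 2: ['cherry'] (min_width=6, slack=6)
Line 3: ['purple'] (min_width=6, slack=6)
Line 4: ['island'] (min_width=6, slack=6)
Line 5: ['bright'] (min_width=6, slack=6)
Line 6: ['bright', 'why'] (min_width=10, slack=2)
Line 7: ['spoon', 'to', 'if'] (min_width=11, slack=1)
Line 8: ['good', 'address'] (min_width=12, slack=0)
Line 9: ['milk', 'deep'] (min_width=9, slack=3)

Answer: spoon to if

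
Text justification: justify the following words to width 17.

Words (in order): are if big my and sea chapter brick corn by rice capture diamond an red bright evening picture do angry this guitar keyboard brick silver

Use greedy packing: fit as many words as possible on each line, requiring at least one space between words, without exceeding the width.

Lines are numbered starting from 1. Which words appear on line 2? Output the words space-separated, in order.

Line 1: ['are', 'if', 'big', 'my', 'and'] (min_width=17, slack=0)
Line 2: ['sea', 'chapter', 'brick'] (min_width=17, slack=0)
Line 3: ['corn', 'by', 'rice'] (min_width=12, slack=5)
Line 4: ['capture', 'diamond'] (min_width=15, slack=2)
Line 5: ['an', 'red', 'bright'] (min_width=13, slack=4)
Line 6: ['evening', 'picture'] (min_width=15, slack=2)
Line 7: ['do', 'angry', 'this'] (min_width=13, slack=4)
Line 8: ['guitar', 'keyboard'] (min_width=15, slack=2)
Line 9: ['brick', 'silver'] (min_width=12, slack=5)

Answer: sea chapter brick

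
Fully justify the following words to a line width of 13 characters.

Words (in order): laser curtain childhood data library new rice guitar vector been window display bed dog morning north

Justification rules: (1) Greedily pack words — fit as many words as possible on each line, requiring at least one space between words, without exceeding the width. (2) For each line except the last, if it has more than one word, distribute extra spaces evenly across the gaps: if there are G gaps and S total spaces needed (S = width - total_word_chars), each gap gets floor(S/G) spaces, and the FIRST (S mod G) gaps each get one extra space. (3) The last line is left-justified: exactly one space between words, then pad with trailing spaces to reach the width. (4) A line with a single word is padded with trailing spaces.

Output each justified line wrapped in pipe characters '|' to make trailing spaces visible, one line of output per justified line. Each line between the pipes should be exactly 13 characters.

Line 1: ['laser', 'curtain'] (min_width=13, slack=0)
Line 2: ['childhood'] (min_width=9, slack=4)
Line 3: ['data', 'library'] (min_width=12, slack=1)
Line 4: ['new', 'rice'] (min_width=8, slack=5)
Line 5: ['guitar', 'vector'] (min_width=13, slack=0)
Line 6: ['been', 'window'] (min_width=11, slack=2)
Line 7: ['display', 'bed'] (min_width=11, slack=2)
Line 8: ['dog', 'morning'] (min_width=11, slack=2)
Line 9: ['north'] (min_width=5, slack=8)

Answer: |laser curtain|
|childhood    |
|data  library|
|new      rice|
|guitar vector|
|been   window|
|display   bed|
|dog   morning|
|north        |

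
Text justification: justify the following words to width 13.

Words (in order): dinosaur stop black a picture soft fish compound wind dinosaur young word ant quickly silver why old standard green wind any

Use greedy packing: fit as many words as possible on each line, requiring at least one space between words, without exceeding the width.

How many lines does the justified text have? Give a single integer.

Line 1: ['dinosaur', 'stop'] (min_width=13, slack=0)
Line 2: ['black', 'a'] (min_width=7, slack=6)
Line 3: ['picture', 'soft'] (min_width=12, slack=1)
Line 4: ['fish', 'compound'] (min_width=13, slack=0)
Line 5: ['wind', 'dinosaur'] (min_width=13, slack=0)
Line 6: ['young', 'word'] (min_width=10, slack=3)
Line 7: ['ant', 'quickly'] (min_width=11, slack=2)
Line 8: ['silver', 'why'] (min_width=10, slack=3)
Line 9: ['old', 'standard'] (min_width=12, slack=1)
Line 10: ['green', 'wind'] (min_width=10, slack=3)
Line 11: ['any'] (min_width=3, slack=10)
Total lines: 11

Answer: 11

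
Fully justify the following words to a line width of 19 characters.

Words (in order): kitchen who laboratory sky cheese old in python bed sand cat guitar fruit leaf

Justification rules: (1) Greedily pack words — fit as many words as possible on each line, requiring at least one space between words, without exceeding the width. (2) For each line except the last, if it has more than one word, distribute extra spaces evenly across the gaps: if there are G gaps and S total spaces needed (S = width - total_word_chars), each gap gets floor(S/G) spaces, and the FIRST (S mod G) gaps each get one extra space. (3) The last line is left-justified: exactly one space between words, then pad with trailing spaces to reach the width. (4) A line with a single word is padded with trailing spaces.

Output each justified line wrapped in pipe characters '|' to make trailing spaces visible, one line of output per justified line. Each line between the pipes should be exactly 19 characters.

Answer: |kitchen         who|
|laboratory      sky|
|cheese    old    in|
|python bed sand cat|
|guitar fruit leaf  |

Derivation:
Line 1: ['kitchen', 'who'] (min_width=11, slack=8)
Line 2: ['laboratory', 'sky'] (min_width=14, slack=5)
Line 3: ['cheese', 'old', 'in'] (min_width=13, slack=6)
Line 4: ['python', 'bed', 'sand', 'cat'] (min_width=19, slack=0)
Line 5: ['guitar', 'fruit', 'leaf'] (min_width=17, slack=2)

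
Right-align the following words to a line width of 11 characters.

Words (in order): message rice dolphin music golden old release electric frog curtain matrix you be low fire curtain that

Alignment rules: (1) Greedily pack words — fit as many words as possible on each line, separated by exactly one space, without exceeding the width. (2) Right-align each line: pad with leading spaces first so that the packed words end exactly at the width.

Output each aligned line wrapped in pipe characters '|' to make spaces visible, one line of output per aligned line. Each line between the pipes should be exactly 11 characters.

Answer: |    message|
|       rice|
|    dolphin|
|      music|
| golden old|
|    release|
|   electric|
|       frog|
|    curtain|
| matrix you|
|be low fire|
|    curtain|
|       that|

Derivation:
Line 1: ['message'] (min_width=7, slack=4)
Line 2: ['rice'] (min_width=4, slack=7)
Line 3: ['dolphin'] (min_width=7, slack=4)
Line 4: ['music'] (min_width=5, slack=6)
Line 5: ['golden', 'old'] (min_width=10, slack=1)
Line 6: ['release'] (min_width=7, slack=4)
Line 7: ['electric'] (min_width=8, slack=3)
Line 8: ['frog'] (min_width=4, slack=7)
Line 9: ['curtain'] (min_width=7, slack=4)
Line 10: ['matrix', 'you'] (min_width=10, slack=1)
Line 11: ['be', 'low', 'fire'] (min_width=11, slack=0)
Line 12: ['curtain'] (min_width=7, slack=4)
Line 13: ['that'] (min_width=4, slack=7)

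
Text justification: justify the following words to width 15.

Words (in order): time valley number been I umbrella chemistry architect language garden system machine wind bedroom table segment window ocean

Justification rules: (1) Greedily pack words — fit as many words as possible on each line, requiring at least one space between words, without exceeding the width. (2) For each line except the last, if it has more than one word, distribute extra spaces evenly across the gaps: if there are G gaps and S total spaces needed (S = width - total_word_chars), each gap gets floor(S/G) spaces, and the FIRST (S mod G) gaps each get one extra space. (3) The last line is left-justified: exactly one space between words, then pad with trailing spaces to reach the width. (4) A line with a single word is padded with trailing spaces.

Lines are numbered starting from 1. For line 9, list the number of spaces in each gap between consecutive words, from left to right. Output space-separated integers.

Line 1: ['time', 'valley'] (min_width=11, slack=4)
Line 2: ['number', 'been', 'I'] (min_width=13, slack=2)
Line 3: ['umbrella'] (min_width=8, slack=7)
Line 4: ['chemistry'] (min_width=9, slack=6)
Line 5: ['architect'] (min_width=9, slack=6)
Line 6: ['language', 'garden'] (min_width=15, slack=0)
Line 7: ['system', 'machine'] (min_width=14, slack=1)
Line 8: ['wind', 'bedroom'] (min_width=12, slack=3)
Line 9: ['table', 'segment'] (min_width=13, slack=2)
Line 10: ['window', 'ocean'] (min_width=12, slack=3)

Answer: 3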